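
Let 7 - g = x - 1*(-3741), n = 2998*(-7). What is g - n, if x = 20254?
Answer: -3002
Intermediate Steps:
n = -20986
g = -23988 (g = 7 - (20254 - 1*(-3741)) = 7 - (20254 + 3741) = 7 - 1*23995 = 7 - 23995 = -23988)
g - n = -23988 - 1*(-20986) = -23988 + 20986 = -3002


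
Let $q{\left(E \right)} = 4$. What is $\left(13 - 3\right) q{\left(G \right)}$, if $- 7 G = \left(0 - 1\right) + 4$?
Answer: $40$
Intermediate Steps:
$G = - \frac{3}{7}$ ($G = - \frac{\left(0 - 1\right) + 4}{7} = - \frac{-1 + 4}{7} = \left(- \frac{1}{7}\right) 3 = - \frac{3}{7} \approx -0.42857$)
$\left(13 - 3\right) q{\left(G \right)} = \left(13 - 3\right) 4 = 10 \cdot 4 = 40$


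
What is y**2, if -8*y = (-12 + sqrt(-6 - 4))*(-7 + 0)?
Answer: 3283/32 - 147*I*sqrt(10)/8 ≈ 102.59 - 58.107*I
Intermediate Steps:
y = -21/2 + 7*I*sqrt(10)/8 (y = -(-12 + sqrt(-6 - 4))*(-7 + 0)/8 = -(-12 + sqrt(-10))*(-7)/8 = -(-12 + I*sqrt(10))*(-7)/8 = -(84 - 7*I*sqrt(10))/8 = -21/2 + 7*I*sqrt(10)/8 ≈ -10.5 + 2.767*I)
y**2 = (-21/2 + 7*I*sqrt(10)/8)**2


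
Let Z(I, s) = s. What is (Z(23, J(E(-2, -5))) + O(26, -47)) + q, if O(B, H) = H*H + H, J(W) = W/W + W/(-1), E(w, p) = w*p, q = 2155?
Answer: 4308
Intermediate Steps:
E(w, p) = p*w
J(W) = 1 - W (J(W) = 1 + W*(-1) = 1 - W)
O(B, H) = H + H**2 (O(B, H) = H**2 + H = H + H**2)
(Z(23, J(E(-2, -5))) + O(26, -47)) + q = ((1 - (-5)*(-2)) - 47*(1 - 47)) + 2155 = ((1 - 1*10) - 47*(-46)) + 2155 = ((1 - 10) + 2162) + 2155 = (-9 + 2162) + 2155 = 2153 + 2155 = 4308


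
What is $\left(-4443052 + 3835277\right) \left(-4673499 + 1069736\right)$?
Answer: $2190277057325$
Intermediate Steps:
$\left(-4443052 + 3835277\right) \left(-4673499 + 1069736\right) = \left(-607775\right) \left(-3603763\right) = 2190277057325$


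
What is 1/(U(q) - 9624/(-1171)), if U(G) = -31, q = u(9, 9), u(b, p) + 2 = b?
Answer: -1171/26677 ≈ -0.043895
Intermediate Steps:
u(b, p) = -2 + b
q = 7 (q = -2 + 9 = 7)
1/(U(q) - 9624/(-1171)) = 1/(-31 - 9624/(-1171)) = 1/(-31 - 9624*(-1/1171)) = 1/(-31 + 9624/1171) = 1/(-26677/1171) = -1171/26677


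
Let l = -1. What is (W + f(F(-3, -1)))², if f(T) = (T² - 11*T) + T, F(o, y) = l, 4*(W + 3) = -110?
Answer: 1521/4 ≈ 380.25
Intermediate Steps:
W = -61/2 (W = -3 + (¼)*(-110) = -3 - 55/2 = -61/2 ≈ -30.500)
F(o, y) = -1
f(T) = T² - 10*T
(W + f(F(-3, -1)))² = (-61/2 - (-10 - 1))² = (-61/2 - 1*(-11))² = (-61/2 + 11)² = (-39/2)² = 1521/4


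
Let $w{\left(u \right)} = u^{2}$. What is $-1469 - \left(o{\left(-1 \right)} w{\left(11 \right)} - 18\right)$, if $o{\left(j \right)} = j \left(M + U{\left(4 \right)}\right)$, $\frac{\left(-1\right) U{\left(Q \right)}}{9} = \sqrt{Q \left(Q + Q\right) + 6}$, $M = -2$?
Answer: $-1693 - 1089 \sqrt{38} \approx -8406.0$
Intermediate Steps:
$U{\left(Q \right)} = - 9 \sqrt{6 + 2 Q^{2}}$ ($U{\left(Q \right)} = - 9 \sqrt{Q \left(Q + Q\right) + 6} = - 9 \sqrt{Q 2 Q + 6} = - 9 \sqrt{2 Q^{2} + 6} = - 9 \sqrt{6 + 2 Q^{2}}$)
$o{\left(j \right)} = j \left(-2 - 9 \sqrt{38}\right)$ ($o{\left(j \right)} = j \left(-2 - 9 \sqrt{6 + 2 \cdot 4^{2}}\right) = j \left(-2 - 9 \sqrt{6 + 2 \cdot 16}\right) = j \left(-2 - 9 \sqrt{6 + 32}\right) = j \left(-2 - 9 \sqrt{38}\right)$)
$-1469 - \left(o{\left(-1 \right)} w{\left(11 \right)} - 18\right) = -1469 - \left(\left(-1\right) \left(-1\right) \left(2 + 9 \sqrt{38}\right) 11^{2} - 18\right) = -1469 - \left(\left(2 + 9 \sqrt{38}\right) 121 - 18\right) = -1469 - \left(\left(242 + 1089 \sqrt{38}\right) - 18\right) = -1469 - \left(224 + 1089 \sqrt{38}\right) = -1693 - 1089 \sqrt{38}$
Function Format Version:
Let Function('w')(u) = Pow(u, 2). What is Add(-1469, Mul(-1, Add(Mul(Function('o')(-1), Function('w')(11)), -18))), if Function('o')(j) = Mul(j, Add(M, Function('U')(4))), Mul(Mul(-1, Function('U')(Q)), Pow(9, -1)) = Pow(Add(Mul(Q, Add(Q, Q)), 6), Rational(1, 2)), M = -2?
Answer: Add(-1693, Mul(-1089, Pow(38, Rational(1, 2)))) ≈ -8406.0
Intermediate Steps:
Function('U')(Q) = Mul(-9, Pow(Add(6, Mul(2, Pow(Q, 2))), Rational(1, 2))) (Function('U')(Q) = Mul(-9, Pow(Add(Mul(Q, Add(Q, Q)), 6), Rational(1, 2))) = Mul(-9, Pow(Add(Mul(Q, Mul(2, Q)), 6), Rational(1, 2))) = Mul(-9, Pow(Add(Mul(2, Pow(Q, 2)), 6), Rational(1, 2))) = Mul(-9, Pow(Add(6, Mul(2, Pow(Q, 2))), Rational(1, 2))))
Function('o')(j) = Mul(j, Add(-2, Mul(-9, Pow(38, Rational(1, 2))))) (Function('o')(j) = Mul(j, Add(-2, Mul(-9, Pow(Add(6, Mul(2, Pow(4, 2))), Rational(1, 2))))) = Mul(j, Add(-2, Mul(-9, Pow(Add(6, Mul(2, 16)), Rational(1, 2))))) = Mul(j, Add(-2, Mul(-9, Pow(Add(6, 32), Rational(1, 2))))) = Mul(j, Add(-2, Mul(-9, Pow(38, Rational(1, 2))))))
Add(-1469, Mul(-1, Add(Mul(Function('o')(-1), Function('w')(11)), -18))) = Add(-1469, Mul(-1, Add(Mul(Mul(-1, -1, Add(2, Mul(9, Pow(38, Rational(1, 2))))), Pow(11, 2)), -18))) = Add(-1469, Mul(-1, Add(Mul(Add(2, Mul(9, Pow(38, Rational(1, 2)))), 121), -18))) = Add(-1469, Mul(-1, Add(Add(242, Mul(1089, Pow(38, Rational(1, 2)))), -18))) = Add(-1469, Mul(-1, Add(224, Mul(1089, Pow(38, Rational(1, 2)))))) = Add(-1469, Add(-224, Mul(-1089, Pow(38, Rational(1, 2))))) = Add(-1693, Mul(-1089, Pow(38, Rational(1, 2))))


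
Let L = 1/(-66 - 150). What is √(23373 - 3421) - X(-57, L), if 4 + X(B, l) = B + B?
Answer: 118 + 4*√1247 ≈ 259.25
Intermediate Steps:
L = -1/216 (L = 1/(-216) = -1/216 ≈ -0.0046296)
X(B, l) = -4 + 2*B (X(B, l) = -4 + (B + B) = -4 + 2*B)
√(23373 - 3421) - X(-57, L) = √(23373 - 3421) - (-4 + 2*(-57)) = √19952 - (-4 - 114) = 4*√1247 - 1*(-118) = 4*√1247 + 118 = 118 + 4*√1247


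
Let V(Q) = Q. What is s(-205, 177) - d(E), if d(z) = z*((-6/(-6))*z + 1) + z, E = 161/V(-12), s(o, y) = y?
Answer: 3431/144 ≈ 23.826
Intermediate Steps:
E = -161/12 (E = 161/(-12) = 161*(-1/12) = -161/12 ≈ -13.417)
d(z) = z + z*(1 + z) (d(z) = z*((-6*(-1/6))*z + 1) + z = z*(1*z + 1) + z = z*(z + 1) + z = z*(1 + z) + z = z + z*(1 + z))
s(-205, 177) - d(E) = 177 - (-161)*(2 - 161/12)/12 = 177 - (-161)*(-137)/(12*12) = 177 - 1*22057/144 = 177 - 22057/144 = 3431/144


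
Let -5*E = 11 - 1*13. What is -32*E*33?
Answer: -2112/5 ≈ -422.40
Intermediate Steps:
E = 2/5 (E = -(11 - 1*13)/5 = -(11 - 13)/5 = -1/5*(-2) = 2/5 ≈ 0.40000)
-32*E*33 = -32*2/5*33 = -64/5*33 = -2112/5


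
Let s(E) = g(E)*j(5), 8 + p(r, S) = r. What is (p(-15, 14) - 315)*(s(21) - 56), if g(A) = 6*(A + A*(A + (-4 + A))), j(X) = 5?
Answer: -8285732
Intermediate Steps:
p(r, S) = -8 + r
g(A) = 6*A + 6*A*(-4 + 2*A) (g(A) = 6*(A + A*(-4 + 2*A)) = 6*A + 6*A*(-4 + 2*A))
s(E) = 30*E*(-3 + 2*E) (s(E) = (6*E*(-3 + 2*E))*5 = 30*E*(-3 + 2*E))
(p(-15, 14) - 315)*(s(21) - 56) = ((-8 - 15) - 315)*(30*21*(-3 + 2*21) - 56) = (-23 - 315)*(30*21*(-3 + 42) - 56) = -338*(30*21*39 - 56) = -338*(24570 - 56) = -338*24514 = -8285732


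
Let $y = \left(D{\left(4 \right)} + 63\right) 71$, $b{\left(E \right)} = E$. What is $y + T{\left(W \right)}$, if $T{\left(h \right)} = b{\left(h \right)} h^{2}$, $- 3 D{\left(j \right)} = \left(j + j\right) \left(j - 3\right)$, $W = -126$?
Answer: $- \frac{5988277}{3} \approx -1.9961 \cdot 10^{6}$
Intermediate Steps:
$D{\left(j \right)} = - \frac{2 j \left(-3 + j\right)}{3}$ ($D{\left(j \right)} = - \frac{\left(j + j\right) \left(j - 3\right)}{3} = - \frac{2 j \left(-3 + j\right)}{3}$)
$T{\left(h \right)} = h^{3}$ ($T{\left(h \right)} = h h^{2} = h^{3}$)
$y = \frac{12851}{3}$ ($y = \left(\frac{2}{3} \cdot 4 \left(3 - 4\right) + 63\right) 71 = \left(\frac{2}{3} \cdot 4 \left(-1\right) + 63\right) 71 = \left(- \frac{8}{3} + 63\right) 71 = \frac{181}{3} \cdot 71 = \frac{12851}{3} \approx 4283.7$)
$y + T{\left(W \right)} = \frac{12851}{3} + \left(-126\right)^{3} = \frac{12851}{3} - 2000376 = - \frac{5988277}{3}$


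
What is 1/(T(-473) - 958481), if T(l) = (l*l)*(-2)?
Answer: -1/1405939 ≈ -7.1127e-7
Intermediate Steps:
T(l) = -2*l**2 (T(l) = l**2*(-2) = -2*l**2)
1/(T(-473) - 958481) = 1/(-2*(-473)**2 - 958481) = 1/(-2*223729 - 958481) = 1/(-447458 - 958481) = 1/(-1405939) = -1/1405939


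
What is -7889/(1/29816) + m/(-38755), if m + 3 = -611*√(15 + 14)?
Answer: -9115890022117/38755 + 611*√29/38755 ≈ -2.3522e+8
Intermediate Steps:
m = -3 - 611*√29 (m = -3 - 611*√(15 + 14) = -3 - 611*√29 ≈ -3293.3)
-7889/(1/29816) + m/(-38755) = -7889/(1/29816) + (-3 - 611*√29)/(-38755) = -7889/1/29816 + (-3 - 611*√29)*(-1/38755) = -7889*29816 + (3/38755 + 611*√29/38755) = -235218424 + (3/38755 + 611*√29/38755) = -9115890022117/38755 + 611*√29/38755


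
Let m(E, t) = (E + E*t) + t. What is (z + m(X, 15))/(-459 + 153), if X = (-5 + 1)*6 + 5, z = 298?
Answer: -1/34 ≈ -0.029412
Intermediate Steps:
X = -19 (X = -4*6 + 5 = -24 + 5 = -19)
m(E, t) = E + t + E*t
(z + m(X, 15))/(-459 + 153) = (298 + (-19 + 15 - 19*15))/(-459 + 153) = (298 + (-19 + 15 - 285))/(-306) = (298 - 289)*(-1/306) = 9*(-1/306) = -1/34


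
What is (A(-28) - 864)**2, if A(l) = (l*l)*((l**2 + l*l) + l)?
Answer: 1455632598016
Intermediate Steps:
A(l) = l**2*(l + 2*l**2) (A(l) = l**2*((l**2 + l**2) + l) = l**2*(2*l**2 + l) = l**2*(l + 2*l**2))
(A(-28) - 864)**2 = ((-28)**3*(1 + 2*(-28)) - 864)**2 = (-21952*(1 - 56) - 864)**2 = (-21952*(-55) - 864)**2 = (1207360 - 864)**2 = 1206496**2 = 1455632598016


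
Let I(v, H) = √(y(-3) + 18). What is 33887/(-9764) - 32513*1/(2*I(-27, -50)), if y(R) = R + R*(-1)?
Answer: -33887/9764 - 32513*√2/12 ≈ -3835.2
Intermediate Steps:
y(R) = 0 (y(R) = R - R = 0)
I(v, H) = 3*√2 (I(v, H) = √(0 + 18) = √18 = 3*√2)
33887/(-9764) - 32513*1/(2*I(-27, -50)) = 33887/(-9764) - 32513*√2/12 = 33887*(-1/9764) - 32513*√2/12 = -33887/9764 - 32513*√2/12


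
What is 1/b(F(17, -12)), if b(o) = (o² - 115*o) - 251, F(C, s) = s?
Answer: 1/1273 ≈ 0.00078555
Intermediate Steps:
b(o) = -251 + o² - 115*o
1/b(F(17, -12)) = 1/(-251 + (-12)² - 115*(-12)) = 1/(-251 + 144 + 1380) = 1/1273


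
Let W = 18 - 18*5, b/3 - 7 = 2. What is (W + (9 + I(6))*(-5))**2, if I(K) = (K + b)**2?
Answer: 30935844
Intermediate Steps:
b = 27 (b = 21 + 3*2 = 21 + 6 = 27)
I(K) = (27 + K)**2 (I(K) = (K + 27)**2 = (27 + K)**2)
W = -72 (W = 18 - 90 = -72)
(W + (9 + I(6))*(-5))**2 = (-72 + (9 + (27 + 6)**2)*(-5))**2 = (-72 + (9 + 33**2)*(-5))**2 = (-72 + (9 + 1089)*(-5))**2 = (-72 + 1098*(-5))**2 = (-72 - 5490)**2 = (-5562)**2 = 30935844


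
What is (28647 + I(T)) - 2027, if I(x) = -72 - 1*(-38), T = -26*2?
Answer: 26586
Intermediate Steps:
T = -52
I(x) = -34 (I(x) = -72 + 38 = -34)
(28647 + I(T)) - 2027 = (28647 - 34) - 2027 = 28613 - 2027 = 26586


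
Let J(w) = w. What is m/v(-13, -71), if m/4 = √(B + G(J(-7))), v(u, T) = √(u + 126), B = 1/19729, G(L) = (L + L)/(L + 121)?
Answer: 4*I*√17542124908494/127074489 ≈ 0.13184*I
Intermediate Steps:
G(L) = 2*L/(121 + L) (G(L) = (2*L)/(121 + L) = 2*L/(121 + L))
B = 1/19729 ≈ 5.0687e-5
v(u, T) = √(126 + u)
m = 4*I*√155240043438/1124553 (m = 4*√(1/19729 + 2*(-7)/(121 - 7)) = 4*√(1/19729 + 2*(-7)/114) = 4*√(1/19729 + 2*(-7)*(1/114)) = 4*√(1/19729 - 7/57) = 4*√(-138046/1124553) = 4*(I*√155240043438/1124553) = 4*I*√155240043438/1124553 ≈ 1.4015*I)
m/v(-13, -71) = (4*I*√155240043438/1124553)/(√(126 - 13)) = (4*I*√155240043438/1124553)/(√113) = (4*I*√155240043438/1124553)*(√113/113) = 4*I*√17542124908494/127074489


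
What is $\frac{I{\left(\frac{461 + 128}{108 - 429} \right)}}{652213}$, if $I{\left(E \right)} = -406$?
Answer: $- \frac{406}{652213} \approx -0.0006225$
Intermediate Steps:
$\frac{I{\left(\frac{461 + 128}{108 - 429} \right)}}{652213} = - \frac{406}{652213}$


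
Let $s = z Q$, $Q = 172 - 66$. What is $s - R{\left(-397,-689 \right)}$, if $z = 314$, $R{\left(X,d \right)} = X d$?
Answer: $-240249$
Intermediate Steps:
$Q = 106$ ($Q = 172 - 66 = 106$)
$s = 33284$ ($s = 314 \cdot 106 = 33284$)
$s - R{\left(-397,-689 \right)} = 33284 - \left(-397\right) \left(-689\right) = 33284 - 273533 = -240249$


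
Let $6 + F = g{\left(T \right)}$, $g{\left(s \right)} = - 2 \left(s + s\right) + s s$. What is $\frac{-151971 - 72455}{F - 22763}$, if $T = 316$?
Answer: $- \frac{224426}{75823} \approx -2.9599$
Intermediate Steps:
$g{\left(s \right)} = s^{2} - 4 s$ ($g{\left(s \right)} = - 2 \cdot 2 s + s^{2} = - 4 s + s^{2} = s^{2} - 4 s$)
$F = 98586$ ($F = -6 + 316 \left(-4 + 316\right) = -6 + 316 \cdot 312 = -6 + 98592 = 98586$)
$\frac{-151971 - 72455}{F - 22763} = \frac{-151971 - 72455}{98586 - 22763} = - \frac{224426}{75823}$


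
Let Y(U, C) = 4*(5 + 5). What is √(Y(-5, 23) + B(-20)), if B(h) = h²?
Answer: 2*√110 ≈ 20.976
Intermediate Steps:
Y(U, C) = 40 (Y(U, C) = 4*10 = 40)
√(Y(-5, 23) + B(-20)) = √(40 + (-20)²) = √(40 + 400) = √440 = 2*√110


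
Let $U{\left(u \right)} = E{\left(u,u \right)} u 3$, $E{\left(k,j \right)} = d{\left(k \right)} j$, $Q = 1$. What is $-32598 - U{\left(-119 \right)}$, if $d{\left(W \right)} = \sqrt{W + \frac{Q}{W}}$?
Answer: $-32598 - 357 i \sqrt{1685278} \approx -32598.0 - 4.6345 \cdot 10^{5} i$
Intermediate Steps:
$d{\left(W \right)} = \sqrt{W + \frac{1}{W}}$ ($d{\left(W \right)} = \sqrt{W + 1 \frac{1}{W}} = \sqrt{W + \frac{1}{W}}$)
$E{\left(k,j \right)} = j \sqrt{k + \frac{1}{k}}$ ($E{\left(k,j \right)} = \sqrt{k + \frac{1}{k}} j = j \sqrt{k + \frac{1}{k}}$)
$U{\left(u \right)} = 3 u^{2} \sqrt{u + \frac{1}{u}}$ ($U{\left(u \right)} = u \sqrt{u + \frac{1}{u}} u 3 = u^{2} \sqrt{u + \frac{1}{u}} 3 = 3 u^{2} \sqrt{u + \frac{1}{u}}$)
$-32598 - U{\left(-119 \right)} = -32598 - 3 \left(-119\right)^{2} \sqrt{-119 + \frac{1}{-119}} = -32598 - 3 \cdot 14161 \sqrt{-119 - \frac{1}{119}} = -32598 - 3 \cdot 14161 \sqrt{- \frac{14162}{119}} = -32598 - 3 \cdot 14161 \frac{i \sqrt{1685278}}{119} = -32598 - 357 i \sqrt{1685278}$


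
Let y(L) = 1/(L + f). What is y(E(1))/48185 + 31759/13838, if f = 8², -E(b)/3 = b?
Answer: 93348766153/40673825830 ≈ 2.2951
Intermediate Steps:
E(b) = -3*b
f = 64
y(L) = 1/(64 + L) (y(L) = 1/(L + 64) = 1/(64 + L))
y(E(1))/48185 + 31759/13838 = 1/((64 - 3*1)*48185) + 31759/13838 = (1/48185)/(64 - 3) + 31759*(1/13838) = (1/48185)/61 + 31759/13838 = (1/61)*(1/48185) + 31759/13838 = 1/2939285 + 31759/13838 = 93348766153/40673825830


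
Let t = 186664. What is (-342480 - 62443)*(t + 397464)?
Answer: -236526862144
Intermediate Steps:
(-342480 - 62443)*(t + 397464) = (-342480 - 62443)*(186664 + 397464) = -404923*584128 = -236526862144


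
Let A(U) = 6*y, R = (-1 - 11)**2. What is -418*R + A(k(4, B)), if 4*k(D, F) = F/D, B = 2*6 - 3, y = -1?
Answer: -60198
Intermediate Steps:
B = 9 (B = 12 - 3 = 9)
k(D, F) = F/(4*D) (k(D, F) = (F/D)/4 = F/(4*D))
R = 144 (R = (-12)**2 = 144)
A(U) = -6 (A(U) = 6*(-1) = -6)
-418*R + A(k(4, B)) = -418*144 - 6 = -60192 - 6 = -60198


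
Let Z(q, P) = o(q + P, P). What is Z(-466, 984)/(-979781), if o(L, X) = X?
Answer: -984/979781 ≈ -0.0010043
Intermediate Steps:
Z(q, P) = P
Z(-466, 984)/(-979781) = 984/(-979781) = 984*(-1/979781) = -984/979781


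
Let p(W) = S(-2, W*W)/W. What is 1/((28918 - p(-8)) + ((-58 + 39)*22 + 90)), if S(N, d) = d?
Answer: 1/28598 ≈ 3.4967e-5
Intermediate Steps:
p(W) = W (p(W) = (W*W)/W = W²/W = W)
1/((28918 - p(-8)) + ((-58 + 39)*22 + 90)) = 1/((28918 - 1*(-8)) + ((-58 + 39)*22 + 90)) = 1/((28918 + 8) + (-19*22 + 90)) = 1/(28926 + (-418 + 90)) = 1/(28926 - 328) = 1/28598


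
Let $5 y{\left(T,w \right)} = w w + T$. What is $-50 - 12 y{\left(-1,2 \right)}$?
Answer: $- \frac{286}{5} \approx -57.2$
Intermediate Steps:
$y{\left(T,w \right)} = \frac{T}{5} + \frac{w^{2}}{5}$ ($y{\left(T,w \right)} = \frac{w w + T}{5} = \frac{w^{2} + T}{5} = \frac{T + w^{2}}{5} = \frac{T}{5} + \frac{w^{2}}{5}$)
$-50 - 12 y{\left(-1,2 \right)} = -50 - 12 \left(\frac{1}{5} \left(-1\right) + \frac{2^{2}}{5}\right) = -50 - 12 \left(- \frac{1}{5} + \frac{1}{5} \cdot 4\right) = -50 - 12 \left(- \frac{1}{5} + \frac{4}{5}\right) = -50 - \frac{36}{5} = - \frac{286}{5}$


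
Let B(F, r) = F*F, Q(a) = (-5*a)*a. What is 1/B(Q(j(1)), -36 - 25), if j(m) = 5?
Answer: 1/15625 ≈ 6.4000e-5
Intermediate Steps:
Q(a) = -5*a²
B(F, r) = F²
1/B(Q(j(1)), -36 - 25) = 1/((-5*5²)²) = 1/((-5*25)²) = 1/((-125)²) = 1/15625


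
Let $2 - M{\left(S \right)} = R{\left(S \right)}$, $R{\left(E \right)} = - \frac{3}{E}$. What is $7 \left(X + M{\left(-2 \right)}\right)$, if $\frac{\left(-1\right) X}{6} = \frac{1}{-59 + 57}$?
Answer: $\frac{49}{2} \approx 24.5$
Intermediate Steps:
$X = 3$ ($X = - \frac{6}{-59 + 57} = - \frac{6}{-2} = \left(-6\right) \left(- \frac{1}{2}\right) = 3$)
$M{\left(S \right)} = 2 + \frac{3}{S}$ ($M{\left(S \right)} = 2 - - \frac{3}{S} = 2 + \frac{3}{S}$)
$7 \left(X + M{\left(-2 \right)}\right) = 7 \left(3 + \left(2 + \frac{3}{-2}\right)\right) = 7 \left(3 + \left(2 + 3 \left(- \frac{1}{2}\right)\right)\right) = 7 \left(3 + \left(2 - \frac{3}{2}\right)\right) = 7 \left(3 + \frac{1}{2}\right) = 7 \cdot \frac{7}{2} = \frac{49}{2}$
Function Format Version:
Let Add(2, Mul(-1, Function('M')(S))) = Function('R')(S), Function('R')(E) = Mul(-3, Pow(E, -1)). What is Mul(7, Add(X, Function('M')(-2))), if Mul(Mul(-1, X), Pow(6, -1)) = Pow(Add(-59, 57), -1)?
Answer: Rational(49, 2) ≈ 24.500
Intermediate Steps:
X = 3 (X = Mul(-6, Pow(Add(-59, 57), -1)) = Mul(-6, Pow(-2, -1)) = Mul(-6, Rational(-1, 2)) = 3)
Function('M')(S) = Add(2, Mul(3, Pow(S, -1))) (Function('M')(S) = Add(2, Mul(-1, Mul(-3, Pow(S, -1)))) = Add(2, Mul(3, Pow(S, -1))))
Mul(7, Add(X, Function('M')(-2))) = Mul(7, Add(3, Add(2, Mul(3, Pow(-2, -1))))) = Mul(7, Add(3, Add(2, Mul(3, Rational(-1, 2))))) = Mul(7, Add(3, Add(2, Rational(-3, 2)))) = Mul(7, Add(3, Rational(1, 2))) = Mul(7, Rational(7, 2)) = Rational(49, 2)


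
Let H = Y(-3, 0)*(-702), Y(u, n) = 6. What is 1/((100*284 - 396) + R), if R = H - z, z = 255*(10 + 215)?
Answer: -1/33583 ≈ -2.9777e-5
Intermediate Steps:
z = 57375 (z = 255*225 = 57375)
H = -4212 (H = 6*(-702) = -4212)
R = -61587 (R = -4212 - 1*57375 = -4212 - 57375 = -61587)
1/((100*284 - 396) + R) = 1/((100*284 - 396) - 61587) = 1/((28400 - 396) - 61587) = 1/(28004 - 61587) = 1/(-33583) = -1/33583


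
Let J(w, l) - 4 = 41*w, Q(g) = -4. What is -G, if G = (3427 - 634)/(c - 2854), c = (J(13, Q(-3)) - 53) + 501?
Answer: 133/89 ≈ 1.4944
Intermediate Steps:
J(w, l) = 4 + 41*w
c = 985 (c = ((4 + 41*13) - 53) + 501 = ((4 + 533) - 53) + 501 = (537 - 53) + 501 = 484 + 501 = 985)
G = -133/89 (G = (3427 - 634)/(985 - 2854) = 2793/(-1869) = 2793*(-1/1869) = -133/89 ≈ -1.4944)
-G = -1*(-133/89) = 133/89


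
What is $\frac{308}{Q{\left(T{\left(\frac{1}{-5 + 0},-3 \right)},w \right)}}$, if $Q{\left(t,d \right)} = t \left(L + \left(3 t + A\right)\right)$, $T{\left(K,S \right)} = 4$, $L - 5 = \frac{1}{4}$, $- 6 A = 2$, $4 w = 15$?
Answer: $\frac{132}{29} \approx 4.5517$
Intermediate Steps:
$w = \frac{15}{4}$ ($w = \frac{1}{4} \cdot 15 = \frac{15}{4} \approx 3.75$)
$A = - \frac{1}{3}$ ($A = \left(- \frac{1}{6}\right) 2 = - \frac{1}{3} \approx -0.33333$)
$L = \frac{21}{4}$ ($L = 5 + \frac{1}{4} = \frac{21}{4} \approx 5.25$)
$Q{\left(t,d \right)} = t \left(\frac{59}{12} + 3 t\right)$ ($Q{\left(t,d \right)} = t \left(\frac{21}{4} + \left(3 t - \frac{1}{3}\right)\right) = t \left(\frac{21}{4} + \left(- \frac{1}{3} + 3 t\right)\right) = t \left(\frac{59}{12} + 3 t\right)$)
$\frac{308}{Q{\left(T{\left(\frac{1}{-5 + 0},-3 \right)},w \right)}} = \frac{308}{\frac{1}{12} \cdot 4 \left(59 + 36 \cdot 4\right)} = \frac{308}{\frac{1}{12} \cdot 4 \left(59 + 144\right)} = \frac{308}{\frac{1}{12} \cdot 4 \cdot 203} = \frac{308}{\frac{203}{3}} = 308 \cdot \frac{3}{203} = \frac{132}{29}$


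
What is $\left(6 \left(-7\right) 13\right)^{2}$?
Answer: $298116$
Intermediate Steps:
$\left(6 \left(-7\right) 13\right)^{2} = \left(\left(-42\right) 13\right)^{2} = \left(-546\right)^{2} = 298116$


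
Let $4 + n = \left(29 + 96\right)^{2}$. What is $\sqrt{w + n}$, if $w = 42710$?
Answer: $\sqrt{58331} \approx 241.52$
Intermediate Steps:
$n = 15621$ ($n = -4 + \left(29 + 96\right)^{2} = -4 + 125^{2} = -4 + 15625 = 15621$)
$\sqrt{w + n} = \sqrt{42710 + 15621} = \sqrt{58331}$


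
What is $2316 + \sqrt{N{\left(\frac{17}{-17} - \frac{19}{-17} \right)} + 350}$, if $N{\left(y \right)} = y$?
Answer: $2316 + \frac{8 \sqrt{1581}}{17} \approx 2334.7$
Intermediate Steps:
$2316 + \sqrt{N{\left(\frac{17}{-17} - \frac{19}{-17} \right)} + 350} = 2316 + \sqrt{\left(\frac{17}{-17} - \frac{19}{-17}\right) + 350} = 2316 + \sqrt{\left(17 \left(- \frac{1}{17}\right) - - \frac{19}{17}\right) + 350} = 2316 + \sqrt{\left(-1 + \frac{19}{17}\right) + 350} = 2316 + \sqrt{\frac{2}{17} + 350} = 2316 + \sqrt{\frac{5952}{17}} = 2316 + \frac{8 \sqrt{1581}}{17}$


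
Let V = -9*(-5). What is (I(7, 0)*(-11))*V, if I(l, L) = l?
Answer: -3465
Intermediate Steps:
V = 45
(I(7, 0)*(-11))*V = (7*(-11))*45 = -77*45 = -3465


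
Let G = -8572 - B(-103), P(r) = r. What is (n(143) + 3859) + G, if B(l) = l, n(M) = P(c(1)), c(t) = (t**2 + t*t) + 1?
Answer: -4607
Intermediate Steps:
c(t) = 1 + 2*t**2 (c(t) = (t**2 + t**2) + 1 = 2*t**2 + 1 = 1 + 2*t**2)
n(M) = 3 (n(M) = 1 + 2*1**2 = 1 + 2*1 = 1 + 2 = 3)
G = -8469 (G = -8572 - 1*(-103) = -8572 + 103 = -8469)
(n(143) + 3859) + G = (3 + 3859) - 8469 = 3862 - 8469 = -4607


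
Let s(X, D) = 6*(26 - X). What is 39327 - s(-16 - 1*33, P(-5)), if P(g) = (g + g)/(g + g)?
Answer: 38877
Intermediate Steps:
P(g) = 1 (P(g) = (2*g)/((2*g)) = (2*g)*(1/(2*g)) = 1)
s(X, D) = 156 - 6*X
39327 - s(-16 - 1*33, P(-5)) = 39327 - (156 - 6*(-16 - 1*33)) = 39327 - (156 - 6*(-16 - 33)) = 39327 - (156 - 6*(-49)) = 39327 - (156 + 294) = 39327 - 1*450 = 39327 - 450 = 38877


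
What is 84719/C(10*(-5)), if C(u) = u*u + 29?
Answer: 84719/2529 ≈ 33.499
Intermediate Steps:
C(u) = 29 + u**2 (C(u) = u**2 + 29 = 29 + u**2)
84719/C(10*(-5)) = 84719/(29 + (10*(-5))**2) = 84719/(29 + (-50)**2) = 84719/(29 + 2500) = 84719/2529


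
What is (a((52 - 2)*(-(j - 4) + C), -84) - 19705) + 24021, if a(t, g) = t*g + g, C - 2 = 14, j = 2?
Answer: -71368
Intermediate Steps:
C = 16 (C = 2 + 14 = 16)
a(t, g) = g + g*t (a(t, g) = g*t + g = g + g*t)
(a((52 - 2)*(-(j - 4) + C), -84) - 19705) + 24021 = (-84*(1 + (52 - 2)*(-(2 - 4) + 16)) - 19705) + 24021 = (-84*(1 + 50*(-1*(-2) + 16)) - 19705) + 24021 = (-84*(1 + 50*(2 + 16)) - 19705) + 24021 = (-84*(1 + 50*18) - 19705) + 24021 = (-84*(1 + 900) - 19705) + 24021 = (-84*901 - 19705) + 24021 = (-75684 - 19705) + 24021 = -95389 + 24021 = -71368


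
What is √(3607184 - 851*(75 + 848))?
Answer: √2821711 ≈ 1679.8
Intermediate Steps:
√(3607184 - 851*(75 + 848)) = √(3607184 - 851*923) = √(3607184 - 785473) = √2821711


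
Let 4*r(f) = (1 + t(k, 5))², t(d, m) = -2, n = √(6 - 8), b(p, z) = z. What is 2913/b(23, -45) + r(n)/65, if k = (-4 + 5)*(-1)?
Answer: -50489/780 ≈ -64.729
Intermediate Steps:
k = -1 (k = 1*(-1) = -1)
n = I*√2 (n = √(-2) = I*√2 ≈ 1.4142*I)
r(f) = ¼ (r(f) = (1 - 2)²/4 = (¼)*(-1)² = (¼)*1 = ¼)
2913/b(23, -45) + r(n)/65 = 2913/(-45) + (¼)/65 = 2913*(-1/45) + (¼)*(1/65) = -971/15 + 1/260 = -50489/780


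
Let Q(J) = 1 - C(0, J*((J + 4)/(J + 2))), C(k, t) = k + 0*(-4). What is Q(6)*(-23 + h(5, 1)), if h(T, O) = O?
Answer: -22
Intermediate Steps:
C(k, t) = k (C(k, t) = k + 0 = k)
Q(J) = 1 (Q(J) = 1 - 1*0 = 1 + 0 = 1)
Q(6)*(-23 + h(5, 1)) = 1*(-23 + 1) = 1*(-22) = -22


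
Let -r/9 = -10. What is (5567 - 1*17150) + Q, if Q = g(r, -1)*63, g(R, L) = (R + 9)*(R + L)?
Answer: 543510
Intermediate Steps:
r = 90 (r = -9*(-10) = 90)
g(R, L) = (9 + R)*(L + R)
Q = 555093 (Q = (90² + 9*(-1) + 9*90 - 1*90)*63 = (8100 - 9 + 810 - 90)*63 = 8811*63 = 555093)
(5567 - 1*17150) + Q = (5567 - 1*17150) + 555093 = (5567 - 17150) + 555093 = -11583 + 555093 = 543510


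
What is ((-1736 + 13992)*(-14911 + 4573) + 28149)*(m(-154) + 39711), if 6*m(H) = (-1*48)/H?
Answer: -387338709061629/77 ≈ -5.0304e+12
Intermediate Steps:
m(H) = -8/H (m(H) = ((-1*48)/H)/6 = (-48/H)/6 = -8/H)
((-1736 + 13992)*(-14911 + 4573) + 28149)*(m(-154) + 39711) = ((-1736 + 13992)*(-14911 + 4573) + 28149)*(-8/(-154) + 39711) = (12256*(-10338) + 28149)*(-8*(-1/154) + 39711) = (-126702528 + 28149)*(4/77 + 39711) = -126674379*3057751/77 = -387338709061629/77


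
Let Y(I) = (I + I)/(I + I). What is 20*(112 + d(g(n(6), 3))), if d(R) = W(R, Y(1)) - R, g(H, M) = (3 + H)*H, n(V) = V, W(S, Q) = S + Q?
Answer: 2260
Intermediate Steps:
Y(I) = 1 (Y(I) = (2*I)/((2*I)) = (2*I)*(1/(2*I)) = 1)
W(S, Q) = Q + S
g(H, M) = H*(3 + H)
d(R) = 1 (d(R) = (1 + R) - R = 1)
20*(112 + d(g(n(6), 3))) = 20*(112 + 1) = 20*113 = 2260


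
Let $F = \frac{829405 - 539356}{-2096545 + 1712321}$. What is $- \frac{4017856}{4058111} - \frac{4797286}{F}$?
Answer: $\frac{7480040577810780160}{1177051037439} \approx 6.3549 \cdot 10^{6}$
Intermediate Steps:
$F = - \frac{290049}{384224}$ ($F = \frac{290049}{-384224} = 290049 \left(- \frac{1}{384224}\right) = - \frac{290049}{384224} \approx -0.7549$)
$- \frac{4017856}{4058111} - \frac{4797286}{F} = - \frac{4017856}{4058111} - \frac{4797286}{- \frac{290049}{384224}} = \left(-4017856\right) \frac{1}{4058111} - - \frac{1843232416064}{290049} = - \frac{4017856}{4058111} + \frac{1843232416064}{290049} = \frac{7480040577810780160}{1177051037439}$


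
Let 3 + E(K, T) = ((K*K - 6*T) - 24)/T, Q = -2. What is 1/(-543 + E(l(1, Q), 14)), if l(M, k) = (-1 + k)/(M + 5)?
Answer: -56/31007 ≈ -0.0018060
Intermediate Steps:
l(M, k) = (-1 + k)/(5 + M)
E(K, T) = -3 + (-24 + K² - 6*T)/T (E(K, T) = -3 + ((K*K - 6*T) - 24)/T = -3 + ((K² - 6*T) - 24)/T = -3 + (-24 + K² - 6*T)/T)
1/(-543 + E(l(1, Q), 14)) = 1/(-543 + (-24 + ((-1 - 2)/(5 + 1))² - 9*14)/14) = 1/(-543 + (-24 + (-3/6)² - 126)/14) = 1/(-543 + (-24 + ((⅙)*(-3))² - 126)/14) = 1/(-543 + (-24 + (-½)² - 126)/14) = 1/(-543 + (-24 + ¼ - 126)/14) = 1/(-543 + (1/14)*(-599/4)) = 1/(-543 - 599/56) = 1/(-31007/56) = -56/31007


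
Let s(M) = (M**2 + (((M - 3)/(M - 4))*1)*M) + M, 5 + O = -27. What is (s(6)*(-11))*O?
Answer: 17952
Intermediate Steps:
O = -32 (O = -5 - 27 = -32)
s(M) = M + M**2 + M*(-3 + M)/(-4 + M) (s(M) = (M**2 + (((-3 + M)/(-4 + M))*1)*M) + M = (M**2 + ((-3 + M)/(-4 + M))*M) + M = (M**2 + M*(-3 + M)/(-4 + M)) + M = M + M**2 + M*(-3 + M)/(-4 + M))
(s(6)*(-11))*O = ((6*(-7 + 6**2 - 2*6)/(-4 + 6))*(-11))*(-32) = ((6*(-7 + 36 - 12)/2)*(-11))*(-32) = ((6*(1/2)*17)*(-11))*(-32) = (51*(-11))*(-32) = -561*(-32) = 17952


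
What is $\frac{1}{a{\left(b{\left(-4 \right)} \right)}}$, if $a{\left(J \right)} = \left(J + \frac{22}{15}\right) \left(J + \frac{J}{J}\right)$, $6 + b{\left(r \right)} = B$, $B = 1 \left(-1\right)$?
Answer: $\frac{5}{166} \approx 0.03012$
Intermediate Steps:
$B = -1$
$b{\left(r \right)} = -7$ ($b{\left(r \right)} = -6 - 1 = -7$)
$a{\left(J \right)} = \left(1 + J\right) \left(\frac{22}{15} + J\right)$ ($a{\left(J \right)} = \left(J + 22 \cdot \frac{1}{15}\right) \left(J + 1\right) = \left(J + \frac{22}{15}\right) \left(1 + J\right) = \left(\frac{22}{15} + J\right) \left(1 + J\right) = \left(1 + J\right) \left(\frac{22}{15} + J\right)$)
$\frac{1}{a{\left(b{\left(-4 \right)} \right)}} = \frac{1}{\frac{22}{15} + \left(-7\right)^{2} + \frac{37}{15} \left(-7\right)} = \frac{1}{\frac{22}{15} + 49 - \frac{259}{15}} = \frac{1}{\frac{166}{5}} = \frac{5}{166}$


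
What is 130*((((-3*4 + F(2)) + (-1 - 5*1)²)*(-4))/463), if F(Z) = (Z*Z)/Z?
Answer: -13520/463 ≈ -29.201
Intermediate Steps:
F(Z) = Z (F(Z) = Z²/Z = Z)
130*((((-3*4 + F(2)) + (-1 - 5*1)²)*(-4))/463) = 130*((((-3*4 + 2) + (-1 - 5*1)²)*(-4))/463) = 130*((((-12 + 2) + (-1 - 5)²)*(-4))*(1/463)) = 130*(((-10 + (-6)²)*(-4))*(1/463)) = 130*(((-10 + 36)*(-4))*(1/463)) = 130*((26*(-4))*(1/463)) = 130*(-104*1/463) = 130*(-104/463) = -13520/463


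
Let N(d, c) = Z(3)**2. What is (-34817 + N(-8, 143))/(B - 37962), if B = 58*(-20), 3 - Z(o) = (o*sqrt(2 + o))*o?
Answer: 34403/39122 + 27*sqrt(5)/19561 ≈ 0.88246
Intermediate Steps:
Z(o) = 3 - o**2*sqrt(2 + o) (Z(o) = 3 - o*sqrt(2 + o)*o = 3 - o**2*sqrt(2 + o))
N(d, c) = (3 - 9*sqrt(5))**2 (N(d, c) = (3 - 1*3**2*sqrt(2 + 3))**2 = (3 - 1*9*sqrt(5))**2 = (3 - 9*sqrt(5))**2)
B = -1160
(-34817 + N(-8, 143))/(B - 37962) = (-34817 + (414 - 54*sqrt(5)))/(-1160 - 37962) = (-34403 - 54*sqrt(5))/(-39122) = (-34403 - 54*sqrt(5))*(-1/39122) = 34403/39122 + 27*sqrt(5)/19561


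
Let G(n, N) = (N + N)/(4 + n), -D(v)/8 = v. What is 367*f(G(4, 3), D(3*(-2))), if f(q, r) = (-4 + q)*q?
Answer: -14313/16 ≈ -894.56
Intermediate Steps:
D(v) = -8*v
G(n, N) = 2*N/(4 + n) (G(n, N) = (2*N)/(4 + n) = 2*N/(4 + n))
f(q, r) = q*(-4 + q)
367*f(G(4, 3), D(3*(-2))) = 367*((2*3/(4 + 4))*(-4 + 2*3/(4 + 4))) = 367*((2*3/8)*(-4 + 2*3/8)) = 367*((2*3*(⅛))*(-4 + 2*3*(⅛))) = 367*(3*(-4 + ¾)/4) = 367*((¾)*(-13/4)) = 367*(-39/16) = -14313/16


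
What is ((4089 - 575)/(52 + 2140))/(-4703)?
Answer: -1757/5154488 ≈ -0.00034087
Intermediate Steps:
((4089 - 575)/(52 + 2140))/(-4703) = (3514/2192)*(-1/4703) = (3514*(1/2192))*(-1/4703) = (1757/1096)*(-1/4703) = -1757/5154488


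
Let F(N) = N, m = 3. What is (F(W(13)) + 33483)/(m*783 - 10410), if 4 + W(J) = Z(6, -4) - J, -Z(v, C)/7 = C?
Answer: -33494/8061 ≈ -4.1551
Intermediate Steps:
Z(v, C) = -7*C
W(J) = 24 - J (W(J) = -4 + (-7*(-4) - J) = -4 + (28 - J) = 24 - J)
(F(W(13)) + 33483)/(m*783 - 10410) = ((24 - 1*13) + 33483)/(3*783 - 10410) = ((24 - 13) + 33483)/(2349 - 10410) = (11 + 33483)/(-8061) = 33494*(-1/8061) = -33494/8061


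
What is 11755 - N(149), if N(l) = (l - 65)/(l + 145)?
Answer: 82283/7 ≈ 11755.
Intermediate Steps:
N(l) = (-65 + l)/(145 + l)
11755 - N(149) = 11755 - (-65 + 149)/(145 + 149) = 11755 - 84/294 = 11755 - 1*2/7 = 11755 - 2/7 = 82283/7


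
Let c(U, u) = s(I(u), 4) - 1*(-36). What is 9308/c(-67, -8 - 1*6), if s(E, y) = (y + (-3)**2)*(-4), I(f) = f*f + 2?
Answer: -2327/4 ≈ -581.75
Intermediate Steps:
I(f) = 2 + f**2 (I(f) = f**2 + 2 = 2 + f**2)
s(E, y) = -36 - 4*y (s(E, y) = (y + 9)*(-4) = (9 + y)*(-4) = -36 - 4*y)
c(U, u) = -16 (c(U, u) = (-36 - 4*4) - 1*(-36) = (-36 - 16) + 36 = -52 + 36 = -16)
9308/c(-67, -8 - 1*6) = 9308/(-16) = 9308*(-1/16) = -2327/4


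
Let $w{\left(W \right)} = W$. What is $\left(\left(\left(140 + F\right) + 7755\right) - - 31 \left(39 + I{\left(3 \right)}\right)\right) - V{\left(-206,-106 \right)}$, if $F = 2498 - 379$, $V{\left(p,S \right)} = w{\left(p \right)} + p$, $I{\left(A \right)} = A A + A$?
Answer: $12007$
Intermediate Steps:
$I{\left(A \right)} = A + A^{2}$ ($I{\left(A \right)} = A^{2} + A = A + A^{2}$)
$V{\left(p,S \right)} = 2 p$ ($V{\left(p,S \right)} = p + p = 2 p$)
$F = 2119$
$\left(\left(\left(140 + F\right) + 7755\right) - - 31 \left(39 + I{\left(3 \right)}\right)\right) - V{\left(-206,-106 \right)} = \left(\left(\left(140 + 2119\right) + 7755\right) - - 31 \left(39 + 3 \left(1 + 3\right)\right)\right) - 2 \left(-206\right) = \left(\left(2259 + 7755\right) - - 31 \left(39 + 3 \cdot 4\right)\right) - -412 = \left(10014 - - 31 \left(39 + 12\right)\right) + 412 = \left(10014 - \left(-31\right) 51\right) + 412 = \left(10014 - -1581\right) + 412 = \left(10014 + 1581\right) + 412 = 11595 + 412 = 12007$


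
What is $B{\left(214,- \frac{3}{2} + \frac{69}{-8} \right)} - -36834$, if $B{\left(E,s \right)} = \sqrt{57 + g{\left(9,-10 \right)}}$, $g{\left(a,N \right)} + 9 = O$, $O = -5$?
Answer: $36834 + \sqrt{43} \approx 36841.0$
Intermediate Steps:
$g{\left(a,N \right)} = -14$ ($g{\left(a,N \right)} = -9 - 5 = -14$)
$B{\left(E,s \right)} = \sqrt{43}$ ($B{\left(E,s \right)} = \sqrt{57 - 14} = \sqrt{43}$)
$B{\left(214,- \frac{3}{2} + \frac{69}{-8} \right)} - -36834 = \sqrt{43} - -36834 = \sqrt{43} + 36834 = 36834 + \sqrt{43}$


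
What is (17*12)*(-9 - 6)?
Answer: -3060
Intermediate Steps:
(17*12)*(-9 - 6) = 204*(-15) = -3060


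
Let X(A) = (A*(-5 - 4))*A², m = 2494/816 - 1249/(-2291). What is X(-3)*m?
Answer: 272683989/311576 ≈ 875.18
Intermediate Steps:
m = 3366469/934728 (m = 2494*(1/816) - 1249*(-1/2291) = 1247/408 + 1249/2291 = 3366469/934728 ≈ 3.6015)
X(A) = -9*A³ (X(A) = (A*(-9))*A² = (-9*A)*A² = -9*A³)
X(-3)*m = -9*(-3)³*(3366469/934728) = -9*(-27)*(3366469/934728) = 243*(3366469/934728) = 272683989/311576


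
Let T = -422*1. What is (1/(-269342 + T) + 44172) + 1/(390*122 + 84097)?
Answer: 1569065161017303/35521714228 ≈ 44172.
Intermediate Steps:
T = -422
(1/(-269342 + T) + 44172) + 1/(390*122 + 84097) = (1/(-269342 - 422) + 44172) + 1/(390*122 + 84097) = (1/(-269764) + 44172) + 1/(47580 + 84097) = (-1/269764 + 44172) + 1/131677 = 11916015407/269764 + 1/131677 = 1569065161017303/35521714228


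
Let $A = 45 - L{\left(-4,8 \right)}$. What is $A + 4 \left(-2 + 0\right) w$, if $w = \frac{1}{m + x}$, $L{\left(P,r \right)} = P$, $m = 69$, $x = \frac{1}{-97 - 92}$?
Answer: $\frac{79681}{1630} \approx 48.884$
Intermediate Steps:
$x = - \frac{1}{189}$ ($x = \frac{1}{-189} = - \frac{1}{189} \approx -0.005291$)
$A = 49$ ($A = 45 - -4 = 45 + 4 = 49$)
$w = \frac{189}{13040}$ ($w = \frac{1}{69 - \frac{1}{189}} = \frac{1}{\frac{13040}{189}} = \frac{189}{13040} \approx 0.014494$)
$A + 4 \left(-2 + 0\right) w = 49 + 4 \left(-2 + 0\right) \frac{189}{13040} = 49 + 4 \left(-2\right) \frac{189}{13040} = 49 - \frac{189}{1630} = \frac{79681}{1630}$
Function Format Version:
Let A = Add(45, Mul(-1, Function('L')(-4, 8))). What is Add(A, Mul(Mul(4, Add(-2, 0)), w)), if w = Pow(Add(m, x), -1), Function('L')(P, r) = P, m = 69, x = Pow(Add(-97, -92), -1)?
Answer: Rational(79681, 1630) ≈ 48.884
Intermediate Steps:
x = Rational(-1, 189) (x = Pow(-189, -1) = Rational(-1, 189) ≈ -0.0052910)
A = 49 (A = Add(45, Mul(-1, -4)) = Add(45, 4) = 49)
w = Rational(189, 13040) (w = Pow(Add(69, Rational(-1, 189)), -1) = Pow(Rational(13040, 189), -1) = Rational(189, 13040) ≈ 0.014494)
Add(A, Mul(Mul(4, Add(-2, 0)), w)) = Add(49, Mul(Mul(4, Add(-2, 0)), Rational(189, 13040))) = Add(49, Mul(Mul(4, -2), Rational(189, 13040))) = Add(49, Mul(-8, Rational(189, 13040))) = Add(49, Rational(-189, 1630)) = Rational(79681, 1630)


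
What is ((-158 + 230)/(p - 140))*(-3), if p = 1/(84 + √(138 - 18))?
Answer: 209726496/135922081 - 432*√30/135922081 ≈ 1.5430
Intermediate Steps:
p = 1/(84 + 2*√30) (p = 1/(84 + √120) = 1/(84 + 2*√30) ≈ 0.010531)
((-158 + 230)/(p - 140))*(-3) = ((-158 + 230)/((7/578 - √30/3468) - 140))*(-3) = (72/(-80913/578 - √30/3468))*(-3) = -216/(-80913/578 - √30/3468)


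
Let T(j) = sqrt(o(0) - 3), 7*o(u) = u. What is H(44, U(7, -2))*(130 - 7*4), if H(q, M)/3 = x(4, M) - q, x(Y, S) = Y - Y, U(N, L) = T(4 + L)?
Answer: -13464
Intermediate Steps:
o(u) = u/7
T(j) = I*sqrt(3) (T(j) = sqrt((1/7)*0 - 3) = sqrt(0 - 3) = sqrt(-3) = I*sqrt(3))
U(N, L) = I*sqrt(3)
x(Y, S) = 0
H(q, M) = -3*q (H(q, M) = 3*(0 - q) = 3*(-q) = -3*q)
H(44, U(7, -2))*(130 - 7*4) = (-3*44)*(130 - 7*4) = -132*(130 - 28) = -132*102 = -13464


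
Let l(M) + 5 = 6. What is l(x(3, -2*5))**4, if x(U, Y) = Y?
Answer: 1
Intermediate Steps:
l(M) = 1 (l(M) = -5 + 6 = 1)
l(x(3, -2*5))**4 = 1**4 = 1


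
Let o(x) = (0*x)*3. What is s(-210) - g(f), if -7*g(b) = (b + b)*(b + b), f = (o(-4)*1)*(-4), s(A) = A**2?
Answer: 44100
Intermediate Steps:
o(x) = 0 (o(x) = 0*3 = 0)
f = 0 (f = (0*1)*(-4) = 0*(-4) = 0)
g(b) = -4*b**2/7 (g(b) = -(b + b)*(b + b)/7 = -2*b*2*b/7 = -4*b**2/7)
s(-210) - g(f) = (-210)**2 - (-4)*0**2/7 = 44100 - (-4)*0/7 = 44100 - 1*0 = 44100 + 0 = 44100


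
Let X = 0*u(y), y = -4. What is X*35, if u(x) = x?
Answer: 0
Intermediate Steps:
X = 0 (X = 0*(-4) = 0)
X*35 = 0*35 = 0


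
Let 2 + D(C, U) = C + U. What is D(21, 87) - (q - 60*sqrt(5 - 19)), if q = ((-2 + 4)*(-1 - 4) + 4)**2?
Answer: 70 + 60*I*sqrt(14) ≈ 70.0 + 224.5*I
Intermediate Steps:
q = 36 (q = (2*(-5) + 4)**2 = (-10 + 4)**2 = (-6)**2 = 36)
D(C, U) = -2 + C + U (D(C, U) = -2 + (C + U) = -2 + C + U)
D(21, 87) - (q - 60*sqrt(5 - 19)) = (-2 + 21 + 87) - (36 - 60*sqrt(5 - 19)) = 106 - (36 - 60*I*sqrt(14)) = 106 + (-36 + 60*I*sqrt(14)) = 70 + 60*I*sqrt(14)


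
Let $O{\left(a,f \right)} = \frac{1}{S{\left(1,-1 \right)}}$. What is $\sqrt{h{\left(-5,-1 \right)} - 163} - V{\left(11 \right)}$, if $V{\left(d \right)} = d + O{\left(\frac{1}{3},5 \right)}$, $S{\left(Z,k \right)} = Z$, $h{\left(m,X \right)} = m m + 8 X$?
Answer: $-12 + i \sqrt{146} \approx -12.0 + 12.083 i$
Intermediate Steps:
$h{\left(m,X \right)} = m^{2} + 8 X$
$O{\left(a,f \right)} = 1$ ($O{\left(a,f \right)} = 1^{-1} = 1$)
$V{\left(d \right)} = 1 + d$ ($V{\left(d \right)} = d + 1 = 1 + d$)
$\sqrt{h{\left(-5,-1 \right)} - 163} - V{\left(11 \right)} = \sqrt{\left(\left(-5\right)^{2} + 8 \left(-1\right)\right) - 163} - \left(1 + 11\right) = \sqrt{\left(25 - 8\right) - 163} - 12 = \sqrt{17 - 163} - 12 = \sqrt{-146} - 12 = i \sqrt{146} - 12 = -12 + i \sqrt{146}$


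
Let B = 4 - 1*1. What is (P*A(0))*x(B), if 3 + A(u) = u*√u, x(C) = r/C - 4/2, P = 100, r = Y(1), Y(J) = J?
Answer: 500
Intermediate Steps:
r = 1
B = 3 (B = 4 - 1 = 3)
x(C) = -2 + 1/C (x(C) = 1/C - 4/2 = 1/C - 4*½ = 1/C - 2 = -2 + 1/C)
A(u) = -3 + u^(3/2) (A(u) = -3 + u*√u = -3 + u^(3/2))
(P*A(0))*x(B) = (100*(-3 + 0^(3/2)))*(-2 + 1/3) = (100*(-3 + 0))*(-2 + ⅓) = (100*(-3))*(-5/3) = -300*(-5/3) = 500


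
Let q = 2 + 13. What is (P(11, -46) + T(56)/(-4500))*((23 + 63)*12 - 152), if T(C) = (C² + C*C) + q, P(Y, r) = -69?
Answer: -13938628/225 ≈ -61949.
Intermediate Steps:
q = 15
T(C) = 15 + 2*C² (T(C) = (C² + C*C) + 15 = (C² + C²) + 15 = 2*C² + 15 = 15 + 2*C²)
(P(11, -46) + T(56)/(-4500))*((23 + 63)*12 - 152) = (-69 + (15 + 2*56²)/(-4500))*((23 + 63)*12 - 152) = (-69 + (15 + 2*3136)*(-1/4500))*(86*12 - 152) = (-69 + (15 + 6272)*(-1/4500))*(1032 - 152) = (-69 + 6287*(-1/4500))*880 = (-69 - 6287/4500)*880 = -316787/4500*880 = -13938628/225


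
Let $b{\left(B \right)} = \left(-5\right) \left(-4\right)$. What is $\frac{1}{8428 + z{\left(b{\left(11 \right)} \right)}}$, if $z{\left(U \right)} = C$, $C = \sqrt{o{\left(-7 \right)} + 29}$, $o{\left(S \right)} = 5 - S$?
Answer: $\frac{8428}{71031143} - \frac{\sqrt{41}}{71031143} \approx 0.00011856$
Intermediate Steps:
$b{\left(B \right)} = 20$
$C = \sqrt{41}$ ($C = \sqrt{\left(5 - -7\right) + 29} = \sqrt{\left(5 + 7\right) + 29} = \sqrt{12 + 29} = \sqrt{41} \approx 6.4031$)
$z{\left(U \right)} = \sqrt{41}$
$\frac{1}{8428 + z{\left(b{\left(11 \right)} \right)}} = \frac{1}{8428 + \sqrt{41}}$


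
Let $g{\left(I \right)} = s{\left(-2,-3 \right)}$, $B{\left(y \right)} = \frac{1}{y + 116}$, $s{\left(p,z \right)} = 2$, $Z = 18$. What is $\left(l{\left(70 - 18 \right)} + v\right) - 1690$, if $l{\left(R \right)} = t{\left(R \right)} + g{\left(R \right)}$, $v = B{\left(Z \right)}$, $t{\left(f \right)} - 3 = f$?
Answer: $- \frac{218821}{134} \approx -1633.0$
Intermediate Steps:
$B{\left(y \right)} = \frac{1}{116 + y}$
$g{\left(I \right)} = 2$
$t{\left(f \right)} = 3 + f$
$v = \frac{1}{134}$ ($v = \frac{1}{116 + 18} = \frac{1}{134} \approx 0.0074627$)
$l{\left(R \right)} = 5 + R$ ($l{\left(R \right)} = \left(3 + R\right) + 2 = 5 + R$)
$\left(l{\left(70 - 18 \right)} + v\right) - 1690 = \left(\left(5 + \left(70 - 18\right)\right) + \frac{1}{134}\right) - 1690 = \left(\left(5 + 52\right) + \frac{1}{134}\right) - 1690 = \left(57 + \frac{1}{134}\right) - 1690 = \frac{7639}{134} - 1690 = - \frac{218821}{134}$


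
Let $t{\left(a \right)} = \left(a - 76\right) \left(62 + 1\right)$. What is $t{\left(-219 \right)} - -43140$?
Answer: $24555$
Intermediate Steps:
$t{\left(a \right)} = -4788 + 63 a$ ($t{\left(a \right)} = \left(-76 + a\right) 63 = -4788 + 63 a$)
$t{\left(-219 \right)} - -43140 = \left(-4788 + 63 \left(-219\right)\right) - -43140 = \left(-4788 - 13797\right) + 43140 = -18585 + 43140 = 24555$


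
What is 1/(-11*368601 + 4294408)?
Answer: 1/239797 ≈ 4.1702e-6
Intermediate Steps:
1/(-11*368601 + 4294408) = 1/(-4054611 + 4294408) = 1/239797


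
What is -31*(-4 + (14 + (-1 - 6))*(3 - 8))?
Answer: 1209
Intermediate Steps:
-31*(-4 + (14 + (-1 - 6))*(3 - 8)) = -31*(-4 + (14 - 7)*(-5)) = -31*(-4 + 7*(-5)) = -31*(-4 - 35) = -31*(-39) = 1209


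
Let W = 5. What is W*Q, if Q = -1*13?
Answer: -65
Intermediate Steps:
Q = -13
W*Q = 5*(-13) = -65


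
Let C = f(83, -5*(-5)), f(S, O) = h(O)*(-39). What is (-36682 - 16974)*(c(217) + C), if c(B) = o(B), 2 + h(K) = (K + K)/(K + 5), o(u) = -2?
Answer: -590216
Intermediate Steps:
h(K) = -2 + 2*K/(5 + K) (h(K) = -2 + (K + K)/(K + 5) = -2 + (2*K)/(5 + K) = -2 + 2*K/(5 + K))
c(B) = -2
f(S, O) = 390/(5 + O) (f(S, O) = -10/(5 + O)*(-39) = 390/(5 + O))
C = 13 (C = 390/(5 - 5*(-5)) = 390/(5 + 25) = 390/30 = 390*(1/30) = 13)
(-36682 - 16974)*(c(217) + C) = (-36682 - 16974)*(-2 + 13) = -53656*11 = -590216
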